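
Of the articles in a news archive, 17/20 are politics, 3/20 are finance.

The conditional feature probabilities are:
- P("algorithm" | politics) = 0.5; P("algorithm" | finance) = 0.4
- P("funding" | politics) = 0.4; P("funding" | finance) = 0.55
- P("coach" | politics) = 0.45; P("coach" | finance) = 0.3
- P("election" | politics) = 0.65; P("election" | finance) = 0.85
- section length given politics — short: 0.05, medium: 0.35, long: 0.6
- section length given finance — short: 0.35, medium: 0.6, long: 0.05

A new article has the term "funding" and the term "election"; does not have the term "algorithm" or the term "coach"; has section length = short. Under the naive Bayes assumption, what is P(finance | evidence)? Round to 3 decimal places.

0.772

politics: 0.85 × (1−0.5) × 0.4 × (1−0.45) × 0.65 × 0.05 = 0.00303875
finance: 0.15 × (1−0.4) × 0.55 × (1−0.3) × 0.85 × 0.35 = 0.010308375
P(finance | x) = 0.010308375 / 0.013347125 ≈ 0.772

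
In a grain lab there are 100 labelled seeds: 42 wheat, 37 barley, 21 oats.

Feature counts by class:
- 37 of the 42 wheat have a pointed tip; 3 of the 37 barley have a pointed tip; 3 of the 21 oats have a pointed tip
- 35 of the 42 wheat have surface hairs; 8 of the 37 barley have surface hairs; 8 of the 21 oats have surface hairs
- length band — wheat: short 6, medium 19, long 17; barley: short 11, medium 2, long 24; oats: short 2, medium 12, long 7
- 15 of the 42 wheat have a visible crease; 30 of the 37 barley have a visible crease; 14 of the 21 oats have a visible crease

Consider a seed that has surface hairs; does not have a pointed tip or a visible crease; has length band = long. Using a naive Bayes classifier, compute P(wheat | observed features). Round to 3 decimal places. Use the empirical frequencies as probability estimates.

wheat: (42/100) × (5/42) × (35/42) × (17/42) × (27/42) ≈ 0.0108418
barley: (37/100) × (34/37) × (8/37) × (24/37) × (7/37) ≈ 0.00902138
oats: (21/100) × (18/21) × (8/21) × (7/21) × (7/21) ≈ 0.00761905
P(wheat | x) = 0.0108418 / 0.02748223 ≈ 0.395

0.395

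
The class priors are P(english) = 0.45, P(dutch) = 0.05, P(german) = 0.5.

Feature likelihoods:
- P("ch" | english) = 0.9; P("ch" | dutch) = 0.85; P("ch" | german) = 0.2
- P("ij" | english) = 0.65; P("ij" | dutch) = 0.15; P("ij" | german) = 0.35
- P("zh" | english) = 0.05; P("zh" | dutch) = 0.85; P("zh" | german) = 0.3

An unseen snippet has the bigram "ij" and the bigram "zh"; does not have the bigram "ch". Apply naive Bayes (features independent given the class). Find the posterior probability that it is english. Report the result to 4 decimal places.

english: 0.45 × (1−0.9) × 0.65 × 0.05 = 0.0014625
dutch: 0.05 × (1−0.85) × 0.15 × 0.85 = 0.00095625
german: 0.5 × (1−0.2) × 0.35 × 0.3 = 0.042
P(english | x) = 0.0014625 / 0.04441875 ≈ 0.0329

0.0329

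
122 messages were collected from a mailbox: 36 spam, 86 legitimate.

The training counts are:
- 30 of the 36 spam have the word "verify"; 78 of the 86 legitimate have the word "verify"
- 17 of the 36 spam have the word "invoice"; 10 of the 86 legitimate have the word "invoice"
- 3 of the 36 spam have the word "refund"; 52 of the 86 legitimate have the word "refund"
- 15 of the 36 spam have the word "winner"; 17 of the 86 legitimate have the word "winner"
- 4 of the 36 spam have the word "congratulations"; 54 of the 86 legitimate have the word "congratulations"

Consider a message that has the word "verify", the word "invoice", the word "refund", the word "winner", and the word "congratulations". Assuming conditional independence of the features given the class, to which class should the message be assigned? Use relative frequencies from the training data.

legitimate

spam: (36/122) × (30/36) × (17/36) × (3/36) × (15/36) × (4/36) ≈ 0.000447995
legitimate: (86/122) × (78/86) × (10/86) × (52/86) × (17/86) × (54/86) ≈ 0.00557939
Highest score → legitimate.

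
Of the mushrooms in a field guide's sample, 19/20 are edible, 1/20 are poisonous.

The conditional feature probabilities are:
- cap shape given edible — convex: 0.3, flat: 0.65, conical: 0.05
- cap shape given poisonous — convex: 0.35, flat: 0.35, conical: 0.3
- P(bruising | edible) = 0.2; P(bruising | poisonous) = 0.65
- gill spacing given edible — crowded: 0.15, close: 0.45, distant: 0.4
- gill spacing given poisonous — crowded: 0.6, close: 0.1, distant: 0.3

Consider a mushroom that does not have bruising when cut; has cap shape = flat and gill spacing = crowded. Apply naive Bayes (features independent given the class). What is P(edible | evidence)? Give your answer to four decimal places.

0.9527

edible: 0.95 × 0.65 × (1−0.2) × 0.15 = 0.0741
poisonous: 0.05 × 0.35 × (1−0.65) × 0.6 = 0.003675
P(edible | x) = 0.0741 / 0.077775 ≈ 0.9527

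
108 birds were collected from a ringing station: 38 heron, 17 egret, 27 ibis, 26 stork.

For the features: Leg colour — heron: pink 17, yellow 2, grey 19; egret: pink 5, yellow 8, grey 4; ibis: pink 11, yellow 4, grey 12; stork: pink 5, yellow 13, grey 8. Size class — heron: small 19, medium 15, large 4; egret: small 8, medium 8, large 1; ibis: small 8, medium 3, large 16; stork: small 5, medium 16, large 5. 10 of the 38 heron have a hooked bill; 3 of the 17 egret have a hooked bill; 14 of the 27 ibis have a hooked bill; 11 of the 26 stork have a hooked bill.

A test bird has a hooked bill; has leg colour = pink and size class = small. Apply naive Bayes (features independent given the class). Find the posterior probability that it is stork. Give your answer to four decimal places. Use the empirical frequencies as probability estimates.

0.0857

heron: (38/108) × (17/38) × (19/38) × (10/38) ≈ 0.0207115
egret: (17/108) × (5/17) × (8/17) × (3/17) ≈ 0.00384468
ibis: (27/108) × (11/27) × (8/27) × (14/27) ≈ 0.015648
stork: (26/108) × (5/26) × (5/26) × (11/26) ≈ 0.00376671
P(stork | x) = 0.00376671 / 0.04397089 ≈ 0.0857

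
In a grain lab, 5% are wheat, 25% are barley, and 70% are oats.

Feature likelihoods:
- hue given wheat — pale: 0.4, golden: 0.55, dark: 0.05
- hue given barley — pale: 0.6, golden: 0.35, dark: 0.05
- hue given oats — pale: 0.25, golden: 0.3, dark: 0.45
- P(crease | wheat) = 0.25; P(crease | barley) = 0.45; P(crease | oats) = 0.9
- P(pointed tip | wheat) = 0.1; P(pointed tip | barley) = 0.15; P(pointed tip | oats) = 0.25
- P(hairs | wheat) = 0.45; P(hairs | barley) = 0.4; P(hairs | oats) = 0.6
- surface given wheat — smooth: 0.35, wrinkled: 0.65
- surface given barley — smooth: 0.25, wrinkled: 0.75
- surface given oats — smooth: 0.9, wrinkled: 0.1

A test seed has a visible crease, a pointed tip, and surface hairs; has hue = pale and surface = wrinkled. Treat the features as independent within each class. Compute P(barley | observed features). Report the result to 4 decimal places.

wheat: 0.05 × 0.4 × 0.25 × 0.1 × 0.45 × 0.65 = 0.00014625
barley: 0.25 × 0.6 × 0.45 × 0.15 × 0.4 × 0.75 = 0.0030375
oats: 0.7 × 0.25 × 0.9 × 0.25 × 0.6 × 0.1 = 0.0023625
P(barley | x) = 0.0030375 / 0.00554625 ≈ 0.5477

0.5477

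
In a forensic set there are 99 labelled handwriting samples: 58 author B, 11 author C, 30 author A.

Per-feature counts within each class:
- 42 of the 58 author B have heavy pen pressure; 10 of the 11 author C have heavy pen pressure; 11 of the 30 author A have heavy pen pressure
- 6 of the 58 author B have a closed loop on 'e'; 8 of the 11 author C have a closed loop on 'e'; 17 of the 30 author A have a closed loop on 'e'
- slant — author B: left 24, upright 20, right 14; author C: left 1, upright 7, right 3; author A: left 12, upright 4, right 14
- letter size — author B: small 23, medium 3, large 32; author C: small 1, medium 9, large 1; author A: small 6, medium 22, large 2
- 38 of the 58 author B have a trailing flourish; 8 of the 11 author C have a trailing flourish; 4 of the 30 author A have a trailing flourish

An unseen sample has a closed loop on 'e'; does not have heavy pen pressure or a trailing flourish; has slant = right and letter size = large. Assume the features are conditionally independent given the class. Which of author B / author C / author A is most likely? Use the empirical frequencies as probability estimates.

author B: (58/99) × (16/58) × (6/58) × (14/58) × (32/58) × (20/58) ≈ 0.000767772
author C: (11/99) × (1/11) × (8/11) × (3/11) × (1/11) × (3/11) ≈ 0.0000496737
author A: (30/99) × (19/30) × (17/30) × (14/30) × (2/30) × (26/30) ≈ 0.00293234
Highest score → author A.

author A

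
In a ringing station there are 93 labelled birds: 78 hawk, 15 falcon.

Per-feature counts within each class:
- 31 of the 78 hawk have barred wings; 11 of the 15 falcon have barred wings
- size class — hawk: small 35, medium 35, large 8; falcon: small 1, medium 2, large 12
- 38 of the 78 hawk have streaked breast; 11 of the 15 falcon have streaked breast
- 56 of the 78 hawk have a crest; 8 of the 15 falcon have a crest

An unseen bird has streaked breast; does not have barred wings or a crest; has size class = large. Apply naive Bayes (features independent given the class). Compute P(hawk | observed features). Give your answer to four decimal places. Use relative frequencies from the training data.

0.3769

hawk: (78/93) × (47/78) × (8/78) × (38/78) × (22/78) ≈ 0.00712242
falcon: (15/93) × (4/15) × (12/15) × (11/15) × (7/15) ≈ 0.0117754
P(hawk | x) = 0.00712242 / 0.01889782 ≈ 0.3769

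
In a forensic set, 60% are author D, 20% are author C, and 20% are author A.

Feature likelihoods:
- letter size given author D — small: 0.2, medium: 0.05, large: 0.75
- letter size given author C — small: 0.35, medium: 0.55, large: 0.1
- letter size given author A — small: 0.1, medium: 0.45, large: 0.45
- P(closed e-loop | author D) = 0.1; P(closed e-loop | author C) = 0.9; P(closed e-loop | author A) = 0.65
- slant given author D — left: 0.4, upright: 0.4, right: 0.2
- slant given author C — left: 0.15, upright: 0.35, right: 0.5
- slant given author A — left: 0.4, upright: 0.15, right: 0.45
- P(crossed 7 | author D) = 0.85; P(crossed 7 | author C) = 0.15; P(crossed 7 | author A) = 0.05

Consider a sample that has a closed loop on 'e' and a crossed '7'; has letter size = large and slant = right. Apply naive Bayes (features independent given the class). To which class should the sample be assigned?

author D

author D: 0.6 × 0.75 × 0.1 × 0.2 × 0.85 = 0.00765
author C: 0.2 × 0.1 × 0.9 × 0.5 × 0.15 = 0.00135
author A: 0.2 × 0.45 × 0.65 × 0.45 × 0.05 = 0.00131625
Highest score → author D.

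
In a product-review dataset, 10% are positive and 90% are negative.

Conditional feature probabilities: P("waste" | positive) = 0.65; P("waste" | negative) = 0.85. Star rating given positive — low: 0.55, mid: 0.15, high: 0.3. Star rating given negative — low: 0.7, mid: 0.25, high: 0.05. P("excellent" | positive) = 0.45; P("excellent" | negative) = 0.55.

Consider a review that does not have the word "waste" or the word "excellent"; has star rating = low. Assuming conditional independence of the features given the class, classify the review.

negative

positive: 0.1 × (1−0.65) × 0.55 × (1−0.45) = 0.0105875
negative: 0.9 × (1−0.85) × 0.7 × (1−0.55) = 0.042525
Highest score → negative.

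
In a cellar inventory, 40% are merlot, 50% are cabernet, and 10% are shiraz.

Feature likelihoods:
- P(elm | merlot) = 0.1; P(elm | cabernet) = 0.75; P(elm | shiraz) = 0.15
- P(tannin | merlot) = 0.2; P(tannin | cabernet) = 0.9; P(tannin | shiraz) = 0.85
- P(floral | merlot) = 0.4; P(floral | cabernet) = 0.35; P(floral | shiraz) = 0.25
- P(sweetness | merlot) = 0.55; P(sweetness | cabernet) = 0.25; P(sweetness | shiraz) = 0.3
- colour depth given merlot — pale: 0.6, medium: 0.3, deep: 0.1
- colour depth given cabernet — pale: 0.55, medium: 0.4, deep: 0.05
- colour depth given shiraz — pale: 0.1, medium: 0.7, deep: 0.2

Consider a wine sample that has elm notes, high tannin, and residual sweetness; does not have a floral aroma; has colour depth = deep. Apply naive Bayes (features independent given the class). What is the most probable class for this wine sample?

merlot: 0.4 × 0.1 × 0.2 × (1−0.4) × 0.55 × 0.1 = 0.000264
cabernet: 0.5 × 0.75 × 0.9 × (1−0.35) × 0.25 × 0.05 = 0.0027421875
shiraz: 0.1 × 0.15 × 0.85 × (1−0.25) × 0.3 × 0.2 = 0.00057375
Highest score → cabernet.

cabernet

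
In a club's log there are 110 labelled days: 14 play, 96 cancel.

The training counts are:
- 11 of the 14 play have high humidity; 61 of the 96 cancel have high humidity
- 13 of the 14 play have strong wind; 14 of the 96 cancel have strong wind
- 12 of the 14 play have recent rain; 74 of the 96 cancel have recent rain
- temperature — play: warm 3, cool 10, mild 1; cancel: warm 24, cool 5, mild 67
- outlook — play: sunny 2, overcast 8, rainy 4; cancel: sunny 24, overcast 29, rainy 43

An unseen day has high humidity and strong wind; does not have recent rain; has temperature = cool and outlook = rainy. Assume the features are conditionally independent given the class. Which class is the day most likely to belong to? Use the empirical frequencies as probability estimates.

play

play: (14/110) × (11/14) × (13/14) × (2/14) × (10/14) × (4/14) ≈ 0.00270721
cancel: (96/110) × (61/96) × (14/96) × (22/96) × (5/96) × (43/96) ≈ 0.000432356
Highest score → play.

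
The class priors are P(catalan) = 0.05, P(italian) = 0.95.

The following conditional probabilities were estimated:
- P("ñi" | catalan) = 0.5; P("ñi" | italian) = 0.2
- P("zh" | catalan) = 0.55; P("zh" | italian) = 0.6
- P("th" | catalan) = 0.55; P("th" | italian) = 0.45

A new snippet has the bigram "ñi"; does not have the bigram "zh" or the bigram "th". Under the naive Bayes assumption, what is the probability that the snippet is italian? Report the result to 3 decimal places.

catalan: 0.05 × 0.5 × (1−0.55) × (1−0.55) = 0.0050625
italian: 0.95 × 0.2 × (1−0.6) × (1−0.45) = 0.0418
P(italian | x) = 0.0418 / 0.0468625 ≈ 0.892

0.892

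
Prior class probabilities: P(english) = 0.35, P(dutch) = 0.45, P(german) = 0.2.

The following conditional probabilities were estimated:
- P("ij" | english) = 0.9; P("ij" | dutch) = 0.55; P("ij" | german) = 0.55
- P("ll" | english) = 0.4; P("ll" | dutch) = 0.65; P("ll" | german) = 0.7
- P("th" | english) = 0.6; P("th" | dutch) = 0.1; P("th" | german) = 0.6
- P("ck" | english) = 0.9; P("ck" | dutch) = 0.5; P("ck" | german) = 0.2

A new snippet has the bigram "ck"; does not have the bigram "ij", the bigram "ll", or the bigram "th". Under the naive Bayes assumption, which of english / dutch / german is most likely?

english: 0.35 × (1−0.9) × (1−0.4) × (1−0.6) × 0.9 = 0.00756
dutch: 0.45 × (1−0.55) × (1−0.65) × (1−0.1) × 0.5 = 0.03189375
german: 0.2 × (1−0.55) × (1−0.7) × (1−0.6) × 0.2 = 0.00216
Highest score → dutch.

dutch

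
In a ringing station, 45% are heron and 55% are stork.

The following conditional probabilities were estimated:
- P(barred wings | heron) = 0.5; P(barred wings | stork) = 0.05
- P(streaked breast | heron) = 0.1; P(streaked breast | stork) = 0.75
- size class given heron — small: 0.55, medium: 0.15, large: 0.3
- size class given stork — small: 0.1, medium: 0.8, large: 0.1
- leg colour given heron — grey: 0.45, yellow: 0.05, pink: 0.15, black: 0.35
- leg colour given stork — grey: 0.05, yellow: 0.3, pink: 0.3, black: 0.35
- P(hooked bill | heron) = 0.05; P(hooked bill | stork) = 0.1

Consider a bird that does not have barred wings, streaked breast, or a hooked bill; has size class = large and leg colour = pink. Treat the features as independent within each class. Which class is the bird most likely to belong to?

heron: 0.45 × (1−0.5) × (1−0.1) × 0.3 × 0.15 × (1−0.05) = 0.008656875
stork: 0.55 × (1−0.05) × (1−0.75) × 0.1 × 0.3 × (1−0.1) = 0.003526875
Highest score → heron.

heron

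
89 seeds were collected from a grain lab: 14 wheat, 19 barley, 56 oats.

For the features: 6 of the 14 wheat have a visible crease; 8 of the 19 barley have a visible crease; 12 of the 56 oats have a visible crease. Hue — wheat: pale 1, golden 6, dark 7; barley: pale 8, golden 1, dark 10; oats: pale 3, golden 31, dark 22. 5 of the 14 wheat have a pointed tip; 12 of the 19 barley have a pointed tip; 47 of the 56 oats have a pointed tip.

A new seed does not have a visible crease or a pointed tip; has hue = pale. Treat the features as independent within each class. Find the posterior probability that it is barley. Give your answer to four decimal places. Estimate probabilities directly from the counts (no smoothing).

0.6958

wheat: (14/89) × (8/14) × (1/14) × (9/14) ≈ 0.00412749
barley: (19/89) × (11/19) × (8/19) × (7/19) ≈ 0.0191727
oats: (56/89) × (44/56) × (3/56) × (9/56) ≈ 0.00425648
P(barley | x) = 0.0191727 / 0.02755667 ≈ 0.6958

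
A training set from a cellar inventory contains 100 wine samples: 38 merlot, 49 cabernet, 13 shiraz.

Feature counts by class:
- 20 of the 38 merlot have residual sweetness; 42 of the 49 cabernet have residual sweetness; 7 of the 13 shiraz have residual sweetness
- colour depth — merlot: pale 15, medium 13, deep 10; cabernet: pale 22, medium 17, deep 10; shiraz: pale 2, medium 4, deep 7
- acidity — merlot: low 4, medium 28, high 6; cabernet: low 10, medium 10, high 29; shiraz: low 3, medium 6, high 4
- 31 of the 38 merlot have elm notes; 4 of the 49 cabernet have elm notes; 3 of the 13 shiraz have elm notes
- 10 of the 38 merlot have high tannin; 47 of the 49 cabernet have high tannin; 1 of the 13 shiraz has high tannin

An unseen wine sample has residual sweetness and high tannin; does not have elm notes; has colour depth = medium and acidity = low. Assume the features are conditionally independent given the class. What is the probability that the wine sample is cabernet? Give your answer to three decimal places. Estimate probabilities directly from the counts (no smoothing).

0.976

merlot: (38/100) × (20/38) × (13/38) × (4/38) × (7/38) × (10/38) ≈ 0.000349138
cabernet: (49/100) × (42/49) × (17/49) × (10/49) × (45/49) × (47/49) ≈ 0.0261954
shiraz: (13/100) × (7/13) × (4/13) × (3/13) × (10/13) × (1/13) ≈ 0.000294107
P(cabernet | x) = 0.0261954 / 0.026838645 ≈ 0.976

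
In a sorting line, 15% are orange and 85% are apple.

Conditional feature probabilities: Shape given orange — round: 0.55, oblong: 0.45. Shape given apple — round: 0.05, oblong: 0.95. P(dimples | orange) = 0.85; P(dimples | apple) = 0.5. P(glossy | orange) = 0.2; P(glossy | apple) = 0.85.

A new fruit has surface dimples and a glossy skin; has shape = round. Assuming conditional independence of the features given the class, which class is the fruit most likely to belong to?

orange: 0.15 × 0.55 × 0.85 × 0.2 = 0.014025
apple: 0.85 × 0.05 × 0.5 × 0.85 = 0.0180625
Highest score → apple.

apple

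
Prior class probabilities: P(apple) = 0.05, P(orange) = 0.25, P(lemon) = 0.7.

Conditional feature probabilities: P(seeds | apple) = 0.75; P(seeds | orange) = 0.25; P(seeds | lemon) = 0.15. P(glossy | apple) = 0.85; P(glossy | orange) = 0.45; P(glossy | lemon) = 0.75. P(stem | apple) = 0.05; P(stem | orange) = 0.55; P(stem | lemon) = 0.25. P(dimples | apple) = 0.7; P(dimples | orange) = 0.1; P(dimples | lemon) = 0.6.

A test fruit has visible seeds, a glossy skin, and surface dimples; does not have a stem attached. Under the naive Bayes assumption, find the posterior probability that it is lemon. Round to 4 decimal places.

apple: 0.05 × 0.75 × 0.85 × (1−0.05) × 0.7 = 0.021196875
orange: 0.25 × 0.25 × 0.45 × (1−0.55) × 0.1 = 0.001265625
lemon: 0.7 × 0.15 × 0.75 × (1−0.25) × 0.6 = 0.0354375
P(lemon | x) = 0.0354375 / 0.0579 ≈ 0.6120

0.6120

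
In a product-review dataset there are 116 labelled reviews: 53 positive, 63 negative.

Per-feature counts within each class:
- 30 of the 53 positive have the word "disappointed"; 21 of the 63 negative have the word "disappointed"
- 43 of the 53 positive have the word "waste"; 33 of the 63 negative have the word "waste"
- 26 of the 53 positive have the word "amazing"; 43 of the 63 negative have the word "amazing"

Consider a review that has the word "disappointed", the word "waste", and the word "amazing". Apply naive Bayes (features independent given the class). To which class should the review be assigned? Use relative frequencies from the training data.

positive

positive: (53/116) × (30/53) × (43/53) × (26/53) ≈ 0.102933
negative: (63/116) × (21/63) × (33/63) × (43/63) ≈ 0.0647236
Highest score → positive.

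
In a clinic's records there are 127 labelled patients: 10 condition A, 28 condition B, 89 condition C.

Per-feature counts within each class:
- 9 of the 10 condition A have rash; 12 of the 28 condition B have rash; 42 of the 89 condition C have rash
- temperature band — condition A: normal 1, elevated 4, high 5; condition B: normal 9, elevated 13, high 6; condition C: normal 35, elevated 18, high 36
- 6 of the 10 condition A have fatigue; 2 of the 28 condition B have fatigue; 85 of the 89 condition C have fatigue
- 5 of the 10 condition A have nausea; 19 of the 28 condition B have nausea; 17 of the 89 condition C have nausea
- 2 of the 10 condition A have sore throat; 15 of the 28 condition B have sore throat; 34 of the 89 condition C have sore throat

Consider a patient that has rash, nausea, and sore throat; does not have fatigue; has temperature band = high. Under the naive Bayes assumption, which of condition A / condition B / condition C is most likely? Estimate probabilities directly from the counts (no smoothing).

condition A: (10/127) × (9/10) × (5/10) × (4/10) × (5/10) × (2/10) ≈ 0.00141732
condition B: (28/127) × (12/28) × (6/28) × (26/28) × (19/28) × (15/28) ≈ 0.00683463
condition C: (89/127) × (42/89) × (36/89) × (4/89) × (17/89) × (34/89) ≈ 0.000438708
Highest score → condition B.

condition B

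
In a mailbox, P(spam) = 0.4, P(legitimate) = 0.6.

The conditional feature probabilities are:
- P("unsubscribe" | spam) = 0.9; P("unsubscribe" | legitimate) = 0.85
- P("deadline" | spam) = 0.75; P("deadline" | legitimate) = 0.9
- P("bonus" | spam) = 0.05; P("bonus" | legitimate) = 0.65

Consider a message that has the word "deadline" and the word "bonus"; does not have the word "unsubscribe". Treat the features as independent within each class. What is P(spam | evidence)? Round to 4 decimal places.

spam: 0.4 × (1−0.9) × 0.75 × 0.05 = 0.0015
legitimate: 0.6 × (1−0.85) × 0.9 × 0.65 = 0.05265
P(spam | x) = 0.0015 / 0.05415 ≈ 0.0277

0.0277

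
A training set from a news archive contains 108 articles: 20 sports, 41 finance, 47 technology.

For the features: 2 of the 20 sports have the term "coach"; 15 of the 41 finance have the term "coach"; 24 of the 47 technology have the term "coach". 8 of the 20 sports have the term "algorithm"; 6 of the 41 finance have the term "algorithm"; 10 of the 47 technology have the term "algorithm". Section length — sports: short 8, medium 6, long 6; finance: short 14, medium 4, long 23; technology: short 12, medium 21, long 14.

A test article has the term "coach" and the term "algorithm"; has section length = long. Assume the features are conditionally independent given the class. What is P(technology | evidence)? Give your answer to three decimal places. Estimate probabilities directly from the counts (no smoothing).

sports: (20/108) × (2/20) × (8/20) × (6/20) ≈ 0.00222222
finance: (41/108) × (15/41) × (6/41) × (23/41) ≈ 0.0114019
technology: (47/108) × (24/47) × (10/47) × (14/47) ≈ 0.0140838
P(technology | x) = 0.0140838 / 0.02770792 ≈ 0.508

0.508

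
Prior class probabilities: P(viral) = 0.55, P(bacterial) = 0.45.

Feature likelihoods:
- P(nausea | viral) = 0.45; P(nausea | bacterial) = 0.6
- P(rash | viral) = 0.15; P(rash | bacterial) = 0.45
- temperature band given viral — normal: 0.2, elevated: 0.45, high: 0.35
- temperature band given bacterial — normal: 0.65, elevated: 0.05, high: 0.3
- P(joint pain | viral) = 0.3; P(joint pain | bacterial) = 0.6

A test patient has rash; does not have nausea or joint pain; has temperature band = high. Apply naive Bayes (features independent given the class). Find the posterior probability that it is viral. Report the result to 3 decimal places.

0.534

viral: 0.55 × (1−0.45) × 0.15 × 0.35 × (1−0.3) = 0.011116875
bacterial: 0.45 × (1−0.6) × 0.45 × 0.3 × (1−0.6) = 0.00972
P(viral | x) = 0.011116875 / 0.020836875 ≈ 0.534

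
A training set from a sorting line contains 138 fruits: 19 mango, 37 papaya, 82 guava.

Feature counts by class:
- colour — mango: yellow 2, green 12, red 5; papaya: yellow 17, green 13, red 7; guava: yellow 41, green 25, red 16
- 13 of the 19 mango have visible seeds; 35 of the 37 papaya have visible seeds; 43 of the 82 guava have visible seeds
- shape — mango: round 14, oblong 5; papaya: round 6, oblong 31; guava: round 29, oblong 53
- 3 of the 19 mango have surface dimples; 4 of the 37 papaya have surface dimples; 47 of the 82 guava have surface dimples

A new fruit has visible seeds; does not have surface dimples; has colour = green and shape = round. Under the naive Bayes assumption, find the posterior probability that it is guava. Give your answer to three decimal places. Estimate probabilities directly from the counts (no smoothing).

0.224

mango: (19/138) × (12/19) × (13/19) × (14/19) × (16/19) ≈ 0.0369175
papaya: (37/138) × (13/37) × (35/37) × (6/37) × (33/37) ≈ 0.0128882
guava: (82/138) × (25/82) × (43/82) × (29/82) × (35/82) ≈ 0.0143402
P(guava | x) = 0.0143402 / 0.0641459 ≈ 0.224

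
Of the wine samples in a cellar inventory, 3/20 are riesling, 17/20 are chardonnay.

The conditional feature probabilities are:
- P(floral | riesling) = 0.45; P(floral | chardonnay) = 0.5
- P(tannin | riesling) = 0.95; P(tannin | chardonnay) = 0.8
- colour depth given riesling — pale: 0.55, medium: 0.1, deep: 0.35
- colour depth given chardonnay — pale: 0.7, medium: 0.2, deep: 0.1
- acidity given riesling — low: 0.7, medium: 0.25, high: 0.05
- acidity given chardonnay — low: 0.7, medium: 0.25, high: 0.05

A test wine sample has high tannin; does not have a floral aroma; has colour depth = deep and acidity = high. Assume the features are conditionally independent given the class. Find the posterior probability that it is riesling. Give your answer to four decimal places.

riesling: 0.15 × (1−0.45) × 0.95 × 0.35 × 0.05 = 0.0013715625
chardonnay: 0.85 × (1−0.5) × 0.8 × 0.1 × 0.05 = 0.0017
P(riesling | x) = 0.0013715625 / 0.0030715625 ≈ 0.4465

0.4465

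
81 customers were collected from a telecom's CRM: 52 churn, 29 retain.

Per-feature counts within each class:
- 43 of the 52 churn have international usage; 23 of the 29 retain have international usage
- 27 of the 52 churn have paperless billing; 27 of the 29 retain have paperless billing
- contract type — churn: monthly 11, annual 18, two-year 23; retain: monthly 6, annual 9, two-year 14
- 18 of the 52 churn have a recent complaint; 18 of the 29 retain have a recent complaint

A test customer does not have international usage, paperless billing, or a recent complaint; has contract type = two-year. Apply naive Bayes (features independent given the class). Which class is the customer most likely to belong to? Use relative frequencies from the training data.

churn: (52/81) × (9/52) × (25/52) × (23/52) × (34/52) ≈ 0.0154488
retain: (29/81) × (6/29) × (2/29) × (14/29) × (11/29) ≈ 0.000935455
Highest score → churn.

churn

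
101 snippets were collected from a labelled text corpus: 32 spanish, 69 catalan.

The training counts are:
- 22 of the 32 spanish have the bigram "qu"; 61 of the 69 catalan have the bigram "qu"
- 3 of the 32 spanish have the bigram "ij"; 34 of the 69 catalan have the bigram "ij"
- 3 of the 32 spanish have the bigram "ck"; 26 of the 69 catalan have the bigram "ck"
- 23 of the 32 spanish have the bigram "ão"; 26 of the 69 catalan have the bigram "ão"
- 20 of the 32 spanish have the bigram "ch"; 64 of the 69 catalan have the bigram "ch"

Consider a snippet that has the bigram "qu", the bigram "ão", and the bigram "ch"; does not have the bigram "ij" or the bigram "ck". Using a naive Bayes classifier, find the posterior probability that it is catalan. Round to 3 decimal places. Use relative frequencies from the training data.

0.454

spanish: (32/101) × (22/32) × (29/32) × (29/32) × (23/32) × (20/32) ≈ 0.0803628
catalan: (69/101) × (61/69) × (35/69) × (43/69) × (26/69) × (64/69) ≈ 0.066727
P(catalan | x) = 0.066727 / 0.1470898 ≈ 0.454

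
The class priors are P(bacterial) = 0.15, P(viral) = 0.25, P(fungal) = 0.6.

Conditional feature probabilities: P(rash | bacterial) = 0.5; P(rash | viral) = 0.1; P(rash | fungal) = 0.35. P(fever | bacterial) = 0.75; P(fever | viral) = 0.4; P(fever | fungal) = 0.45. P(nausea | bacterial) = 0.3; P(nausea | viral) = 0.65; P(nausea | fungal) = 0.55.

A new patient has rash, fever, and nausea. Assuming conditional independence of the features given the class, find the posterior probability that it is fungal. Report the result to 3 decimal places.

0.690

bacterial: 0.15 × 0.5 × 0.75 × 0.3 = 0.016875
viral: 0.25 × 0.1 × 0.4 × 0.65 = 0.0065
fungal: 0.6 × 0.35 × 0.45 × 0.55 = 0.051975
P(fungal | x) = 0.051975 / 0.07535 ≈ 0.690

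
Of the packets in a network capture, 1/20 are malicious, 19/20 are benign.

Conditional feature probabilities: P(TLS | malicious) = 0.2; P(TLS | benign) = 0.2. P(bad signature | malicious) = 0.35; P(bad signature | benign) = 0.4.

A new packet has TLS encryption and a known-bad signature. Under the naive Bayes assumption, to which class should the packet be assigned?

malicious: 0.05 × 0.2 × 0.35 = 0.0035
benign: 0.95 × 0.2 × 0.4 = 0.076
Highest score → benign.

benign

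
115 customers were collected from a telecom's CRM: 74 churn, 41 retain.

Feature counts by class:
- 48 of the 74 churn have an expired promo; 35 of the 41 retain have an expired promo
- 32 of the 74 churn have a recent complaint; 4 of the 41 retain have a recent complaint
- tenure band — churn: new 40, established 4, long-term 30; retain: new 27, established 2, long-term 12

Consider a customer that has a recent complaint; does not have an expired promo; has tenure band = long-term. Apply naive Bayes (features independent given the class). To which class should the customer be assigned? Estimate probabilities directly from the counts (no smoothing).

churn

churn: (74/115) × (26/74) × (32/74) × (30/74) ≈ 0.0396354
retain: (41/115) × (6/41) × (4/41) × (12/41) ≈ 0.0014898
Highest score → churn.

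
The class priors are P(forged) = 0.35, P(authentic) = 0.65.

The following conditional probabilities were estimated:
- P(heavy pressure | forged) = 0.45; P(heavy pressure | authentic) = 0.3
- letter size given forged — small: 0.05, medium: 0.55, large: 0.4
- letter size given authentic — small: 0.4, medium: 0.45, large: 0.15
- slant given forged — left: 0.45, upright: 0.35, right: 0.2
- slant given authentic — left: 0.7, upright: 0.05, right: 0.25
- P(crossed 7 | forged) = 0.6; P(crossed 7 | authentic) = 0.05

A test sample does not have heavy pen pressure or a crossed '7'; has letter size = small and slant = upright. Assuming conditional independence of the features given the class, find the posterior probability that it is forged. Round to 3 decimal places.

forged: 0.35 × (1−0.45) × 0.05 × 0.35 × (1−0.6) = 0.0013475
authentic: 0.65 × (1−0.3) × 0.4 × 0.05 × (1−0.05) = 0.008645
P(forged | x) = 0.0013475 / 0.0099925 ≈ 0.135

0.135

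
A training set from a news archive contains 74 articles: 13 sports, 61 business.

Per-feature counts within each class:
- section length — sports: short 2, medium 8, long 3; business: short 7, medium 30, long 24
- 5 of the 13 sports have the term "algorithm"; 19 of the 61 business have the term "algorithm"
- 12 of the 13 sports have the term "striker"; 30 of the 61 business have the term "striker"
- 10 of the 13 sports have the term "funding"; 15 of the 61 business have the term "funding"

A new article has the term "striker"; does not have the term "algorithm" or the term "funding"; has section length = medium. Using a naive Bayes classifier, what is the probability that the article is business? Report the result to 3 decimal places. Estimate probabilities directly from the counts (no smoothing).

sports: (13/74) × (8/13) × (8/13) × (12/13) × (3/13) ≈ 0.0141717
business: (61/74) × (30/61) × (42/61) × (30/61) × (46/61) ≈ 0.103521
P(business | x) = 0.103521 / 0.1176927 ≈ 0.880

0.880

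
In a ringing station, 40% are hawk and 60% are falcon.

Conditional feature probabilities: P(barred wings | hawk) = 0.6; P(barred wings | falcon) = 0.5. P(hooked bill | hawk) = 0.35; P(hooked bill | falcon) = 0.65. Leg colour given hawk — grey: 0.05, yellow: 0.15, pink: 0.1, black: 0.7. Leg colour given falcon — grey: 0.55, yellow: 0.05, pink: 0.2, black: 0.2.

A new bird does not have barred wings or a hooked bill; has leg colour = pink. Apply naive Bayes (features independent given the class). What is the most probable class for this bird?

hawk: 0.4 × (1−0.6) × (1−0.35) × 0.1 = 0.0104
falcon: 0.6 × (1−0.5) × (1−0.65) × 0.2 = 0.021
Highest score → falcon.

falcon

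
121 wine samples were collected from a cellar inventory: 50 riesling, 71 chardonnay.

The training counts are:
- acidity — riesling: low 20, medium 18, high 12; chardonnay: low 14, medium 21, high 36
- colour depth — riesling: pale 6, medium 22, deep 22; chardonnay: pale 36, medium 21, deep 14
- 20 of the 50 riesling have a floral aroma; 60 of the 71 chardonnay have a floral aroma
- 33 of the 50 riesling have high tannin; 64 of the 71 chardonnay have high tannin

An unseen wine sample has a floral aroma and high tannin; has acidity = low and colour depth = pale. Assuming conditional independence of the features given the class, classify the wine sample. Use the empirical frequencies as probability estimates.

riesling: (50/121) × (20/50) × (6/50) × (20/50) × (33/50) ≈ 0.00523636
chardonnay: (71/121) × (14/71) × (36/71) × (60/71) × (64/71) ≈ 0.0446891
Highest score → chardonnay.

chardonnay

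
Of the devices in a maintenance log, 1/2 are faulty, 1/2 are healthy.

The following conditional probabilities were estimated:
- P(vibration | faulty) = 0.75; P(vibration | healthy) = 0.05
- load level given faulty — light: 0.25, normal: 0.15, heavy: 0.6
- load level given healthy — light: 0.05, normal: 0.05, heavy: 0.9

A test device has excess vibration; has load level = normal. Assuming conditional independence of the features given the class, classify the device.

faulty: 0.5 × 0.75 × 0.15 = 0.05625
healthy: 0.5 × 0.05 × 0.05 = 0.00125
Highest score → faulty.

faulty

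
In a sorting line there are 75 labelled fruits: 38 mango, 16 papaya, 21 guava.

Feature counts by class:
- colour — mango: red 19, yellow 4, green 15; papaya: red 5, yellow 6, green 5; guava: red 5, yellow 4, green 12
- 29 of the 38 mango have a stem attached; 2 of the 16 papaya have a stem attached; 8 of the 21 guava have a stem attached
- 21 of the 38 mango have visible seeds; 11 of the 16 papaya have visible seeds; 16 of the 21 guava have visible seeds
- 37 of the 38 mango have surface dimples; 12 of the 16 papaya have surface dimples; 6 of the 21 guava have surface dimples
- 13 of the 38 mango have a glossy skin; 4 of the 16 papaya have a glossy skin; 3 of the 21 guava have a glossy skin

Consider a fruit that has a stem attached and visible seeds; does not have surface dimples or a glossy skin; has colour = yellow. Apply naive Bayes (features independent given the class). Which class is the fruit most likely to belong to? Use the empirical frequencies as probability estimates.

guava

mango: (38/75) × (4/38) × (29/38) × (21/38) × (1/38) × (25/38) ≈ 0.000389423
papaya: (16/75) × (6/16) × (2/16) × (11/16) × (4/16) × (12/16) = 0.0012890625
guava: (21/75) × (4/21) × (8/21) × (16/21) × (15/21) × (18/21) ≈ 0.00947753
Highest score → guava.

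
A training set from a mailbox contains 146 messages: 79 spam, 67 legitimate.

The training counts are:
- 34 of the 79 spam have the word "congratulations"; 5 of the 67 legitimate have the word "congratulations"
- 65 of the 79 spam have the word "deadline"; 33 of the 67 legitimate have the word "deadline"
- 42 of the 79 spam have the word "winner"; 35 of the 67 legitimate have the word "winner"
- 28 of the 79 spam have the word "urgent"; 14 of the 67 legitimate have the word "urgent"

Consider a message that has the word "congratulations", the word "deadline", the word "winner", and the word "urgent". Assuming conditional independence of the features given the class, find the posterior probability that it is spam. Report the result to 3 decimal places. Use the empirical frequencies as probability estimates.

spam: (79/146) × (34/79) × (65/79) × (42/79) × (28/79) ≈ 0.0361048
legitimate: (67/146) × (5/67) × (33/67) × (35/67) × (14/67) ≈ 0.00184121
P(spam | x) = 0.0361048 / 0.03794601 ≈ 0.951

0.951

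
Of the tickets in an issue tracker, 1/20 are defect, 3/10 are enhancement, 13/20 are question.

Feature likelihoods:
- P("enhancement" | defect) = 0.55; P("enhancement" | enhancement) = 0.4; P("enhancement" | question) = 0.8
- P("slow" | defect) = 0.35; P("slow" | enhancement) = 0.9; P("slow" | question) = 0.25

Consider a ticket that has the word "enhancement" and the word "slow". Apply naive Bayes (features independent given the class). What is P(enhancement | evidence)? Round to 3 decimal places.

0.436

defect: 0.05 × 0.55 × 0.35 = 0.009625
enhancement: 0.3 × 0.4 × 0.9 = 0.108
question: 0.65 × 0.8 × 0.25 = 0.13
P(enhancement | x) = 0.108 / 0.247625 ≈ 0.436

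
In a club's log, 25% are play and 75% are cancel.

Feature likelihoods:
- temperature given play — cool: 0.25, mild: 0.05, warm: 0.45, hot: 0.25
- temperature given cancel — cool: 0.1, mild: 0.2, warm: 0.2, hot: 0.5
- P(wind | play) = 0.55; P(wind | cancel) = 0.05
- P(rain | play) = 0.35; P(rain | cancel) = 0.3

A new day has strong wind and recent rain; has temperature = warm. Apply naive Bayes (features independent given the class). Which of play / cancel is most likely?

play

play: 0.25 × 0.45 × 0.55 × 0.35 = 0.02165625
cancel: 0.75 × 0.2 × 0.05 × 0.3 = 0.00225
Highest score → play.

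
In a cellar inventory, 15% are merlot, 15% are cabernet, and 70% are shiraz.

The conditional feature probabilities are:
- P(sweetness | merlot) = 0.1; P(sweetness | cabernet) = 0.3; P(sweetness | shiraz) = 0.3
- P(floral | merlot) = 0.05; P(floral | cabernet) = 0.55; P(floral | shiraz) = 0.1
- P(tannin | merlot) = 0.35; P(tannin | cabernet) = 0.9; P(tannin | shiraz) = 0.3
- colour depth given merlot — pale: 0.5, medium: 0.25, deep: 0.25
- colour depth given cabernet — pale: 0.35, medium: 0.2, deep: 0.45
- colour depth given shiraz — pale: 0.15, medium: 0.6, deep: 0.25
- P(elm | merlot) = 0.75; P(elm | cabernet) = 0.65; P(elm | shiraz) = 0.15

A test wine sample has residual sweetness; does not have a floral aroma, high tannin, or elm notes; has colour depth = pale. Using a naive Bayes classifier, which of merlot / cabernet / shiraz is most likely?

shiraz

merlot: 0.15 × 0.1 × (1−0.05) × (1−0.35) × 0.5 × (1−0.75) = 0.0011578125
cabernet: 0.15 × 0.3 × (1−0.55) × (1−0.9) × 0.35 × (1−0.65) = 0.0002480625
shiraz: 0.7 × 0.3 × (1−0.1) × (1−0.3) × 0.15 × (1−0.15) = 0.01686825
Highest score → shiraz.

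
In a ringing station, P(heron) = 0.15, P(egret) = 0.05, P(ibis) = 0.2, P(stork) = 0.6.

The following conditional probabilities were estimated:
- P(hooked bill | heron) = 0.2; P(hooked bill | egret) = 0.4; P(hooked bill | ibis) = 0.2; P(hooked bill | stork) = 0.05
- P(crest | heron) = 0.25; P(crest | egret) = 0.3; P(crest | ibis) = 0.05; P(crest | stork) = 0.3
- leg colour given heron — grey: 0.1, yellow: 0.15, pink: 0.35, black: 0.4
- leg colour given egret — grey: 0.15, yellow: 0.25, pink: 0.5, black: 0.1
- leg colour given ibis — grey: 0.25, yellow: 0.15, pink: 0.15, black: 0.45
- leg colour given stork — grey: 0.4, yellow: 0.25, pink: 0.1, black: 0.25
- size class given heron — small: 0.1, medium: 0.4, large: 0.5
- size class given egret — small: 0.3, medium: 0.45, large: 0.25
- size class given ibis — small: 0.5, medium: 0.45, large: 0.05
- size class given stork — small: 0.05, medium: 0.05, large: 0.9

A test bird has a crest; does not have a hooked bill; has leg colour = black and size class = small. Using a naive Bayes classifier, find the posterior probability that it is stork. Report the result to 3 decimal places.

0.395

heron: 0.15 × (1−0.2) × 0.25 × 0.4 × 0.1 = 0.0012
egret: 0.05 × (1−0.4) × 0.3 × 0.1 × 0.3 = 0.00027
ibis: 0.2 × (1−0.2) × 0.05 × 0.45 × 0.5 = 0.0018
stork: 0.6 × (1−0.05) × 0.3 × 0.25 × 0.05 = 0.0021375
P(stork | x) = 0.0021375 / 0.0054075 ≈ 0.395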